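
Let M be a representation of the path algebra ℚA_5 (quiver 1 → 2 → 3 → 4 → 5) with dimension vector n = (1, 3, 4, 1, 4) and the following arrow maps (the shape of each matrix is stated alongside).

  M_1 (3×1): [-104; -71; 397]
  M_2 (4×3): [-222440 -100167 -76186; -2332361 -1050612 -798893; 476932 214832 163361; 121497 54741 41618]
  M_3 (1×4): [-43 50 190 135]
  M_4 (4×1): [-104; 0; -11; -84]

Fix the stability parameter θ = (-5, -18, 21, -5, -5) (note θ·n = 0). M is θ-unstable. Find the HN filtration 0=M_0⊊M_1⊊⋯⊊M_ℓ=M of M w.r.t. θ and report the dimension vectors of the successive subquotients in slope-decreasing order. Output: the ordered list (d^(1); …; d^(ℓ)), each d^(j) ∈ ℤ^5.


Interval decomposition of M: I[1,3], I[2,3], I[2,5], I[3,3], I[5,5]^3.
HN type (ℓ=5): μ^(1)=21; μ^(2)=11/3; μ^(3)=-5; μ^(4)=-23/2; μ^(5)=-18

((0, 0, 3, 0, 0); (0, 0, 1, 1, 1); (0, 0, 0, 0, 3); (1, 1, 0, 0, 0); (0, 2, 0, 0, 0))


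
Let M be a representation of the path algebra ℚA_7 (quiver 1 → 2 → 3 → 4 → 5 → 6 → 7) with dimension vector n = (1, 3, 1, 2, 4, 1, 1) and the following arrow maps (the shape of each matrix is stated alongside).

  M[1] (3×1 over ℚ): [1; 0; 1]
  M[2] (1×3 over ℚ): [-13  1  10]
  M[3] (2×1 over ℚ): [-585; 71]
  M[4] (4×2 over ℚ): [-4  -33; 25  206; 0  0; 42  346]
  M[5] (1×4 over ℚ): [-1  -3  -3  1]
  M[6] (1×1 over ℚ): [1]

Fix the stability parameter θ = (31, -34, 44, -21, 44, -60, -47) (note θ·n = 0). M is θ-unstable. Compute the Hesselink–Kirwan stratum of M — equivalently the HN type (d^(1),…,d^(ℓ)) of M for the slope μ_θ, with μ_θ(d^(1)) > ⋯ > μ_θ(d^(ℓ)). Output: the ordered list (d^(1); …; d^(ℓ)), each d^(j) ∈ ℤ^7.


Via rank(M_{q-1}∘⋯∘M_p): M ≅ I[1,7], I[2,2]^2, I[4,5], I[5,5]^2.
μ_θ-semistable layers: μ^(1)=44; μ^(2)=-43/7; μ^(3)=-21; μ^(4)=-34

((0, 0, 0, 0, 3, 0, 0); (1, 1, 1, 1, 1, 1, 1); (0, 0, 0, 1, 0, 0, 0); (0, 2, 0, 0, 0, 0, 0))


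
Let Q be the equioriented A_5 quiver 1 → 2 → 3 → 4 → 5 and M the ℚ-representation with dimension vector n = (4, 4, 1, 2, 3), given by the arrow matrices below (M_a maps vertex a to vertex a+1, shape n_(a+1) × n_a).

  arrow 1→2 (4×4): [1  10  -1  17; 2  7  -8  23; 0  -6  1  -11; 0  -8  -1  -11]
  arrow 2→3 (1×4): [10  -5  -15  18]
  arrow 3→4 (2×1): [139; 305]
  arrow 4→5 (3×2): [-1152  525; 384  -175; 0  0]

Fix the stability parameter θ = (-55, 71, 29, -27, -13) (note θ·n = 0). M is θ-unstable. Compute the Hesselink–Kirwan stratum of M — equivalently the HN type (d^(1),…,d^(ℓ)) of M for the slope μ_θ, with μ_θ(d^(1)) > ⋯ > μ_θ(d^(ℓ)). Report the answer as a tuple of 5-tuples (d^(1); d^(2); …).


Via rank(M_{q-1}∘⋯∘M_p): M ≅ I[1,1], I[1,2]^2, I[1,5], I[2,2], I[4,4], I[5,5]^2.
μ_θ-semistable layers: μ^(1)=71; μ^(2)=15; μ^(3)=-13; μ^(4)=-27; μ^(5)=-55

((0, 3, 0, 0, 0); (0, 1, 1, 1, 1); (0, 0, 0, 0, 2); (0, 0, 0, 1, 0); (4, 0, 0, 0, 0))


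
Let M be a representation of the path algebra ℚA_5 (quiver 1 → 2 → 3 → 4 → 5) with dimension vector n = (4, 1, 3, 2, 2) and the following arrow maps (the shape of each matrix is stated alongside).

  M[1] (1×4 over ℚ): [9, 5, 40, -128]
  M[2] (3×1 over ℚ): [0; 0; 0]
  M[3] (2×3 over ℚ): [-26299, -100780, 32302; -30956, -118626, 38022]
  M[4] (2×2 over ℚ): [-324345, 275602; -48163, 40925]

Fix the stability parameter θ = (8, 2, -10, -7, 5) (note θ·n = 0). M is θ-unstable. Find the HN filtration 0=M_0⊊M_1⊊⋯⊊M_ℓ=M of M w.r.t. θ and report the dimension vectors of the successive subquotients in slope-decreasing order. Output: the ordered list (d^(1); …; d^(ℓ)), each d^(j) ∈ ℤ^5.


Interval decomposition of M: I[1,1]^3, I[1,2], I[3,3], I[3,5]^2.
HN type (ℓ=4): μ^(1)=8; μ^(2)=5; μ^(3)=-7; μ^(4)=-10

((3, 0, 0, 0, 0); (1, 1, 0, 0, 2); (0, 0, 0, 2, 0); (0, 0, 3, 0, 0))


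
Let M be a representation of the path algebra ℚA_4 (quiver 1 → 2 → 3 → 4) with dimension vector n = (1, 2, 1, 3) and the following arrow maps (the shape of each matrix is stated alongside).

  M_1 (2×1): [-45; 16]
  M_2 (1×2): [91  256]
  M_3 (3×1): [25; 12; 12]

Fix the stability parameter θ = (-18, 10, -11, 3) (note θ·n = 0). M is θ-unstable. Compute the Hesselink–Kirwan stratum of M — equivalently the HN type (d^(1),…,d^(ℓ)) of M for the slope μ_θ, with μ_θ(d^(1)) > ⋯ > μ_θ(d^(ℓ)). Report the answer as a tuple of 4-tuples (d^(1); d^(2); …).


Interval decomposition of M: I[1,4], I[2,2], I[4,4]^2.
HN type (ℓ=4): μ^(1)=10; μ^(2)=3; μ^(3)=-1/2; μ^(4)=-18

((0, 1, 0, 0); (0, 0, 0, 3); (0, 1, 1, 0); (1, 0, 0, 0))


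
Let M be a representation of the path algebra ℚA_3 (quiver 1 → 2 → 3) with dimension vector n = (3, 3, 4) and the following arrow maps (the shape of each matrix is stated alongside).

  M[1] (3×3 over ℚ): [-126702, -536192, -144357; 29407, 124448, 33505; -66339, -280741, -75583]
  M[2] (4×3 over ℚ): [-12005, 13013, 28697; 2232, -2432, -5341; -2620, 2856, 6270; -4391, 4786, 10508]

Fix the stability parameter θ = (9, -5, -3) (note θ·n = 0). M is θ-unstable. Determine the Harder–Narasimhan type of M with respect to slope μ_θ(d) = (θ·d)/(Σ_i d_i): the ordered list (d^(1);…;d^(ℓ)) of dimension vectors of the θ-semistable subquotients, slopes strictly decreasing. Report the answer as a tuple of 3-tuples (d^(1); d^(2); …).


Via rank(M_{q-1}∘⋯∘M_p): M ≅ I[1,3]^3, I[3,3].
μ_θ-semistable layers: μ^(1)=1/3; μ^(2)=-3

((3, 3, 3); (0, 0, 1))


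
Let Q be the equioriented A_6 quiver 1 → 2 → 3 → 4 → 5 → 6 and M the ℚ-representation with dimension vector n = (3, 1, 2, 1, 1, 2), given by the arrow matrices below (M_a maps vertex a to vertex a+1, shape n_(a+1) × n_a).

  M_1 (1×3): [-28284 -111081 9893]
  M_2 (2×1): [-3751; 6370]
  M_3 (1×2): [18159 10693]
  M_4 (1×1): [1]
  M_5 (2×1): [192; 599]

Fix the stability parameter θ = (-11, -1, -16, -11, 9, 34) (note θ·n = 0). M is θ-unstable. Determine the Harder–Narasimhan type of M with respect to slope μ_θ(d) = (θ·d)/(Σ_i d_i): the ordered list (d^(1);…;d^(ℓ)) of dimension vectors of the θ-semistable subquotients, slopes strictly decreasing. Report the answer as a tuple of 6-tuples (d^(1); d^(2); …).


Interval decomposition of M: I[1,1]^2, I[1,6], I[3,3], I[6,6].
HN type (ℓ=5): μ^(1)=34; μ^(2)=9; μ^(3)=-28/3; μ^(4)=-11; μ^(5)=-16

((0, 0, 0, 0, 0, 2); (0, 0, 0, 0, 1, 0); (0, 1, 1, 1, 0, 0); (3, 0, 0, 0, 0, 0); (0, 0, 1, 0, 0, 0))


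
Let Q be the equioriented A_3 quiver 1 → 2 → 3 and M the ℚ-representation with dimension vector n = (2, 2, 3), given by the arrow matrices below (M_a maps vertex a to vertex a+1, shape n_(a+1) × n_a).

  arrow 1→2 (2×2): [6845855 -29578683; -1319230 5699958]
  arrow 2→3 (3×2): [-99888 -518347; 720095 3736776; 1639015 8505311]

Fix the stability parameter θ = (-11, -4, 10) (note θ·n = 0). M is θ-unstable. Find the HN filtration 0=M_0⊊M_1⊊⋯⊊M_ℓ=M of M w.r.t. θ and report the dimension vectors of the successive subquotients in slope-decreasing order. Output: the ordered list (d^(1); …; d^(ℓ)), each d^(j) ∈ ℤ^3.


Via rank(M_{q-1}∘⋯∘M_p): M ≅ I[1,1], I[1,3], I[2,3], I[3,3].
μ_θ-semistable layers: μ^(1)=10; μ^(2)=-4; μ^(3)=-11

((0, 0, 3); (0, 2, 0); (2, 0, 0))


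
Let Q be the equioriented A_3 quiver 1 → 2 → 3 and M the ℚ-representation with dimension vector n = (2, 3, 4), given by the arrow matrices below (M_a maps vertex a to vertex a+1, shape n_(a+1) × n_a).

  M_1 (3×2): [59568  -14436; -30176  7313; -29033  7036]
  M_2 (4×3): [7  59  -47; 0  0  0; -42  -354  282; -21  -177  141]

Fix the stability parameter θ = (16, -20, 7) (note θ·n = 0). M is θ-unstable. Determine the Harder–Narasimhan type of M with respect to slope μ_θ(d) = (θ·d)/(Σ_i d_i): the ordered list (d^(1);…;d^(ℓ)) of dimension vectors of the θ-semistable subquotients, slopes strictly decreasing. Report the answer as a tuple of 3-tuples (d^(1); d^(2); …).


Barcode: M ≅ I[1,2], I[1,3], I[2,2], I[3,3]^3. HN layers by μ_θ (3 steps, strictly decreasing):
  μ^(1)=7; μ^(2)=-2; μ^(3)=-20

((0, 0, 4); (2, 2, 0); (0, 1, 0))


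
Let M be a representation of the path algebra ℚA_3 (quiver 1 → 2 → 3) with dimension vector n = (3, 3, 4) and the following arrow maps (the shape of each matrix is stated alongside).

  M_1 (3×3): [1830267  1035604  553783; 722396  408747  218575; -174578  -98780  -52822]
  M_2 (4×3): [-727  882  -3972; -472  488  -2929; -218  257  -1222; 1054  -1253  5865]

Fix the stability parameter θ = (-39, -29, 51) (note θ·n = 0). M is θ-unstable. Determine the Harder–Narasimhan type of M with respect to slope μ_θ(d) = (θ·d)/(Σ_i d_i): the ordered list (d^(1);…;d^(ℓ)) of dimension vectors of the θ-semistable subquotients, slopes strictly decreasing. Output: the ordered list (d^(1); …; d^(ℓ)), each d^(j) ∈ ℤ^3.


Via rank(M_{q-1}∘⋯∘M_p): M ≅ I[1,3]^3, I[3,3].
μ_θ-semistable layers: μ^(1)=51; μ^(2)=-29; μ^(3)=-39

((0, 0, 4); (0, 3, 0); (3, 0, 0))


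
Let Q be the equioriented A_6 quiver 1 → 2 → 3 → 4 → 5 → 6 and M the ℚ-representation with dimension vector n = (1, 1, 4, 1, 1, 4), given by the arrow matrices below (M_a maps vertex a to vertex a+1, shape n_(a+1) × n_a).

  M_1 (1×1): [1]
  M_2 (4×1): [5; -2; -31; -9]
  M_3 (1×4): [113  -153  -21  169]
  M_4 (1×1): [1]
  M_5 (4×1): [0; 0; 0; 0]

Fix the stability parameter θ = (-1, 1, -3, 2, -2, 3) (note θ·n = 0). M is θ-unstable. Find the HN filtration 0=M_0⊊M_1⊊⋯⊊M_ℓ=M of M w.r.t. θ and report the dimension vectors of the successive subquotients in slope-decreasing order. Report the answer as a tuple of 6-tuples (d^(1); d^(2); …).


Interval decomposition of M: I[1,5], I[3,3]^3, I[6,6]^4.
HN type (ℓ=4): μ^(1)=3; μ^(2)=0; μ^(3)=-1; μ^(4)=-3

((0, 0, 0, 0, 0, 4); (0, 0, 0, 1, 1, 0); (1, 1, 1, 0, 0, 0); (0, 0, 3, 0, 0, 0))


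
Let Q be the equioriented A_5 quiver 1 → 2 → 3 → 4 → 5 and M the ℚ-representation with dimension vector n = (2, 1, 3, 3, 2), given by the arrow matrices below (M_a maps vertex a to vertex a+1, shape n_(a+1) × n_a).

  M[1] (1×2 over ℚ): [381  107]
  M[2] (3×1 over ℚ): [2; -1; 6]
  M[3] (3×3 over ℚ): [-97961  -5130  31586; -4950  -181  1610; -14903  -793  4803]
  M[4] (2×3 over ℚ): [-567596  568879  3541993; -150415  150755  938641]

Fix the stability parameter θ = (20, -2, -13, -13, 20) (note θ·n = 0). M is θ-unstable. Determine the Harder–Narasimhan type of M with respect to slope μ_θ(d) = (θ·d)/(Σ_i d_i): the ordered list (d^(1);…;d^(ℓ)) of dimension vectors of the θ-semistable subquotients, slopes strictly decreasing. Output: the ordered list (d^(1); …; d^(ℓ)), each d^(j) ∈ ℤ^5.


Barcode: M ≅ I[1,1], I[1,4], I[3,5]^2. HN layers by μ_θ (3 steps, strictly decreasing):
  μ^(1)=20; μ^(2)=-2; μ^(3)=-13

((1, 0, 0, 0, 2); (1, 1, 1, 1, 0); (0, 0, 2, 2, 0))


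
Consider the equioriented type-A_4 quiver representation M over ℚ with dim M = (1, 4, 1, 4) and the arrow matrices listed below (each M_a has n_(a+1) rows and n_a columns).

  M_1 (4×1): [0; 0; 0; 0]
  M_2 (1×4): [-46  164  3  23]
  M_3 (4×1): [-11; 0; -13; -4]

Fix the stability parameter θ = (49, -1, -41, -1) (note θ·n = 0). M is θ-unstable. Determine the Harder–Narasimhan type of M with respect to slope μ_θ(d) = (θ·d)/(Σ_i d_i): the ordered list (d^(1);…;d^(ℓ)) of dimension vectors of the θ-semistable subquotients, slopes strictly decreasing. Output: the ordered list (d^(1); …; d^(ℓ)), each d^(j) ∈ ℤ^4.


Via rank(M_{q-1}∘⋯∘M_p): M ≅ I[1,1], I[2,2]^3, I[2,4], I[4,4]^3.
μ_θ-semistable layers: μ^(1)=49; μ^(2)=-1; μ^(3)=-21

((1, 0, 0, 0); (0, 3, 0, 4); (0, 1, 1, 0))


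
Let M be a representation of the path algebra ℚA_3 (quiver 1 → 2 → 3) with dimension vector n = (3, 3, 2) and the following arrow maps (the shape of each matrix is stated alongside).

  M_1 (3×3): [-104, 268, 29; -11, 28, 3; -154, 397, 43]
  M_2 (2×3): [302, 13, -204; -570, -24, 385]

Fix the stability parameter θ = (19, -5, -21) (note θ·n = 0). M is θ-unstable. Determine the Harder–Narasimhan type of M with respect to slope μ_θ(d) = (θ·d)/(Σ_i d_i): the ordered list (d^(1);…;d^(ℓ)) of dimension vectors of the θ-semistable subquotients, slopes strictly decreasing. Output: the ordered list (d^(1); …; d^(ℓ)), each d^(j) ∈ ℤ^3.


Via rank(M_{q-1}∘⋯∘M_p): M ≅ I[1,2], I[1,3]^2.
μ_θ-semistable layers: μ^(1)=7; μ^(2)=-7/3

((1, 1, 0); (2, 2, 2))


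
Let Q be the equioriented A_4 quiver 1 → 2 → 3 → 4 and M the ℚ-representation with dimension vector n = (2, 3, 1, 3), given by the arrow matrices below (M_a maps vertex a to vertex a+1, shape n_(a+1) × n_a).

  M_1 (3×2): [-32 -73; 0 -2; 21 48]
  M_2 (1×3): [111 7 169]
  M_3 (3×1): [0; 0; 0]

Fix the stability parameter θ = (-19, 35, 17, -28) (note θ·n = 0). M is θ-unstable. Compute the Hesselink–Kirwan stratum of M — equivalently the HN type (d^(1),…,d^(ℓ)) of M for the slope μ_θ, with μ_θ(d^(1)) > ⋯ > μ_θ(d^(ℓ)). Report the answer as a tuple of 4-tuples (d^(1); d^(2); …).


Interval decomposition of M: I[1,2], I[1,3], I[2,2], I[4,4]^3.
HN type (ℓ=4): μ^(1)=35; μ^(2)=26; μ^(3)=-19; μ^(4)=-28

((0, 2, 0, 0); (0, 1, 1, 0); (2, 0, 0, 0); (0, 0, 0, 3))


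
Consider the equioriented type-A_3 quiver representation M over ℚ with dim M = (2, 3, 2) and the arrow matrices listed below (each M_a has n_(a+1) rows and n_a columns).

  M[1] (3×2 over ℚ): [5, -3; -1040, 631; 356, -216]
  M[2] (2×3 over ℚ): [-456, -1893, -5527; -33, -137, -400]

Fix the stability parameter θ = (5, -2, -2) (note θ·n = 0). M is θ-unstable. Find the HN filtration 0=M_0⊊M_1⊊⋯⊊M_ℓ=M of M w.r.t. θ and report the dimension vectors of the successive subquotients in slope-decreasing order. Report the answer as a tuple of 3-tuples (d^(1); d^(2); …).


Via rank(M_{q-1}∘⋯∘M_p): M ≅ I[1,3]^2, I[2,2].
μ_θ-semistable layers: μ^(1)=1/3; μ^(2)=-2

((2, 2, 2); (0, 1, 0))


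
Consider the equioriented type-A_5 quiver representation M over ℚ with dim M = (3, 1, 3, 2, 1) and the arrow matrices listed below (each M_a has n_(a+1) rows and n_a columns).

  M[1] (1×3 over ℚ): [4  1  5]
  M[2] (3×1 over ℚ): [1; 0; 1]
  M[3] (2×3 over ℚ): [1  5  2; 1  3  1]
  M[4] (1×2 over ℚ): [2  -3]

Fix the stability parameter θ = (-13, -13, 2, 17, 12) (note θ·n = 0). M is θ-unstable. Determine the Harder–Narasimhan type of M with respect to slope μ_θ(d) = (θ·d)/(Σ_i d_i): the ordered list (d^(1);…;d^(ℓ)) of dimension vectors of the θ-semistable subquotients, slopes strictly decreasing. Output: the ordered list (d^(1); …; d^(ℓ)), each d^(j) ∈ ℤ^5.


Barcode: M ≅ I[1,1]^2, I[1,4], I[3,3], I[3,5]. HN layers by μ_θ (4 steps, strictly decreasing):
  μ^(1)=17; μ^(2)=29/2; μ^(3)=2; μ^(4)=-13

((0, 0, 0, 1, 0); (0, 0, 0, 1, 1); (0, 0, 3, 0, 0); (3, 1, 0, 0, 0))


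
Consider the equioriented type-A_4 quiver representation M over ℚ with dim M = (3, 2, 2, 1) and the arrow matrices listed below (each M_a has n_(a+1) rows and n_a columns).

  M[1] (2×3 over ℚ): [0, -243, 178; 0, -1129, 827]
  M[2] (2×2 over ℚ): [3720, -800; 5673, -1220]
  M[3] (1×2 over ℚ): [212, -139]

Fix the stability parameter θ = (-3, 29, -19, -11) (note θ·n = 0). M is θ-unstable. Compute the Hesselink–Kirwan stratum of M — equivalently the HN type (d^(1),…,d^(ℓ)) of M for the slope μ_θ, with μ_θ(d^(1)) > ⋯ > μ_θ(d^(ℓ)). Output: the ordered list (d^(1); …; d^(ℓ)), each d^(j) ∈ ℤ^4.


Interval decomposition of M: I[1,1], I[1,2], I[1,4], I[3,3].
HN type (ℓ=4): μ^(1)=29; μ^(2)=-1/3; μ^(3)=-3; μ^(4)=-19

((0, 1, 0, 0); (0, 1, 1, 1); (3, 0, 0, 0); (0, 0, 1, 0))


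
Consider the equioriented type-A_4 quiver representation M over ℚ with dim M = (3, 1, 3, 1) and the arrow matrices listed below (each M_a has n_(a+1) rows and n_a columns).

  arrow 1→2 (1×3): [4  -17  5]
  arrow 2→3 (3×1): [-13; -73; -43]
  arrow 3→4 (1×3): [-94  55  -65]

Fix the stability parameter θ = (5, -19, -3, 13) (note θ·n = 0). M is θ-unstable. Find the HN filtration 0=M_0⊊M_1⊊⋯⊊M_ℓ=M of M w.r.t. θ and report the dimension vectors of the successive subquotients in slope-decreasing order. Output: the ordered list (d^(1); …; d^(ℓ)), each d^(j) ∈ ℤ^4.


Interval decomposition of M: I[1,1]^2, I[1,4], I[3,3]^2.
HN type (ℓ=4): μ^(1)=13; μ^(2)=5; μ^(3)=-3; μ^(4)=-7

((0, 0, 0, 1); (2, 0, 0, 0); (0, 0, 3, 0); (1, 1, 0, 0))


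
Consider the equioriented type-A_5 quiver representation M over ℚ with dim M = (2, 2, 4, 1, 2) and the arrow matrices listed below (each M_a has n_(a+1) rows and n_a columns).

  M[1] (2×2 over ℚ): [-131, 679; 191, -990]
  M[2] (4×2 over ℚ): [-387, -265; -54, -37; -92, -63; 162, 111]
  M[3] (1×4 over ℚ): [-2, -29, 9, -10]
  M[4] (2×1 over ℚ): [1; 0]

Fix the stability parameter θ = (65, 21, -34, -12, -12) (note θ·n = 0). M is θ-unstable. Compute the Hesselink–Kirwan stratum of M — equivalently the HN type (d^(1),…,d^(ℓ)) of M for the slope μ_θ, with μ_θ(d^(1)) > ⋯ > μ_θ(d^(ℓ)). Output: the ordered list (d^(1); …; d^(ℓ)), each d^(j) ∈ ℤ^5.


Interval decomposition of M: I[1,3], I[1,5], I[3,3]^2, I[5,5].
HN type (ℓ=4): μ^(1)=52/3; μ^(2)=28/5; μ^(3)=-12; μ^(4)=-34

((1, 1, 1, 0, 0); (1, 1, 1, 1, 1); (0, 0, 0, 0, 1); (0, 0, 2, 0, 0))


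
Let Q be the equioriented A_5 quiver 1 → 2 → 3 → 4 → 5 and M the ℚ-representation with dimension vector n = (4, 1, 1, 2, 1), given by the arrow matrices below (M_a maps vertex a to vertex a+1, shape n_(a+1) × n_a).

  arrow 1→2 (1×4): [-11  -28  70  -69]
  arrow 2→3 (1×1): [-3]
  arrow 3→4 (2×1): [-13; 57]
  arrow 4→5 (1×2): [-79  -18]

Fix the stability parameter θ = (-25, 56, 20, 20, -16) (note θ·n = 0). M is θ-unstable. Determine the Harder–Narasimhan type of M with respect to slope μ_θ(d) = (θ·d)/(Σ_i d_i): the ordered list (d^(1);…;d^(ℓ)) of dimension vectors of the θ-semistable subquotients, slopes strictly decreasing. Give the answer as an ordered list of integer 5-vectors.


Interval decomposition of M: I[1,1]^3, I[1,5], I[4,4].
HN type (ℓ=2): μ^(1)=20; μ^(2)=-25

((0, 1, 1, 2, 1); (4, 0, 0, 0, 0))


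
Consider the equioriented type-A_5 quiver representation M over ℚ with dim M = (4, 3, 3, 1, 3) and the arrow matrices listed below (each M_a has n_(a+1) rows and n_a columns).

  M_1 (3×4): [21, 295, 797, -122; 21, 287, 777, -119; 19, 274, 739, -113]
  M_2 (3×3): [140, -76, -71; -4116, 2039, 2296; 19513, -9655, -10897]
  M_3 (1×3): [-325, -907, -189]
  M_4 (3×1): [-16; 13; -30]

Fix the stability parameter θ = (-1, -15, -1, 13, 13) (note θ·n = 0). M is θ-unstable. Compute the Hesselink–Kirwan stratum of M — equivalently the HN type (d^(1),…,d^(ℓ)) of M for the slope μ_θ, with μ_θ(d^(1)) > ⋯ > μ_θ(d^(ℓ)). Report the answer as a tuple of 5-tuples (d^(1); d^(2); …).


Interval decomposition of M: I[1,1], I[1,3]^2, I[1,5], I[5,5]^2.
HN type (ℓ=3): μ^(1)=13; μ^(2)=-1; μ^(3)=-8

((0, 0, 0, 1, 3); (1, 0, 3, 0, 0); (3, 3, 0, 0, 0))


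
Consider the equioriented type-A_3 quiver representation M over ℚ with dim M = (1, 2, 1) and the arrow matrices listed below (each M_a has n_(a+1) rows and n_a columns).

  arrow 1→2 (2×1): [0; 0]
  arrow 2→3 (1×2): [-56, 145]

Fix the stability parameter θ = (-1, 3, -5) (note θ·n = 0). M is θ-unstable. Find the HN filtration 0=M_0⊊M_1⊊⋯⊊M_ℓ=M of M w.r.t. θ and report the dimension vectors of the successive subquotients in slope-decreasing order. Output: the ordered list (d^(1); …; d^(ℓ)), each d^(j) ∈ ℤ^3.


Interval decomposition of M: I[1,1], I[2,2], I[2,3].
HN type (ℓ=2): μ^(1)=3; μ^(2)=-1

((0, 1, 0); (1, 1, 1))


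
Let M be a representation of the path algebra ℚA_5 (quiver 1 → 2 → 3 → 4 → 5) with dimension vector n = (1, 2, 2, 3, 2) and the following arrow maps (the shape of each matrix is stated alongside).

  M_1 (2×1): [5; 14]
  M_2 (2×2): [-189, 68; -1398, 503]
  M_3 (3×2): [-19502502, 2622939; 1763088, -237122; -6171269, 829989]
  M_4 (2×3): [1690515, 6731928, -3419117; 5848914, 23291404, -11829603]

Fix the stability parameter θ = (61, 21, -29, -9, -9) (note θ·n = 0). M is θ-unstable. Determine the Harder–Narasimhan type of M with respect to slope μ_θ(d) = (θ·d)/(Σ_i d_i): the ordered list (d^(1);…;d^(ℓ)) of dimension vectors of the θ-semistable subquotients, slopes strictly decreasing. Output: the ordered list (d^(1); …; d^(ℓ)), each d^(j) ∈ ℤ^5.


Via rank(M_{q-1}∘⋯∘M_p): M ≅ I[1,5], I[2,5], I[4,4].
μ_θ-semistable layers: μ^(1)=7; μ^(2)=-13/2; μ^(3)=-9

((1, 1, 1, 1, 1); (0, 1, 1, 1, 1); (0, 0, 0, 1, 0))


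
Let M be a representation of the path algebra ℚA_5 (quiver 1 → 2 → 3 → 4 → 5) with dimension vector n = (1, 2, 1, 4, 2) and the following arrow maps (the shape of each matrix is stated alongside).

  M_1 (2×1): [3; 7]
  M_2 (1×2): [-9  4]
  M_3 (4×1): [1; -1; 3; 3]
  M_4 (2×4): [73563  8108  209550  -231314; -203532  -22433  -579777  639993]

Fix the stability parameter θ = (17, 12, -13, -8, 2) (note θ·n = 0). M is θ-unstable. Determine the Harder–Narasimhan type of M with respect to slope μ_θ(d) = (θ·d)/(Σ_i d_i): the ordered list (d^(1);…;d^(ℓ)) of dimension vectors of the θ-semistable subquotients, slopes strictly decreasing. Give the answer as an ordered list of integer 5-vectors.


Via rank(M_{q-1}∘⋯∘M_p): M ≅ I[1,5], I[2,2], I[4,4]^2, I[4,5].
μ_θ-semistable layers: μ^(1)=12; μ^(2)=2; μ^(3)=-8

((0, 1, 0, 0, 0); (1, 1, 1, 1, 2); (0, 0, 0, 3, 0))


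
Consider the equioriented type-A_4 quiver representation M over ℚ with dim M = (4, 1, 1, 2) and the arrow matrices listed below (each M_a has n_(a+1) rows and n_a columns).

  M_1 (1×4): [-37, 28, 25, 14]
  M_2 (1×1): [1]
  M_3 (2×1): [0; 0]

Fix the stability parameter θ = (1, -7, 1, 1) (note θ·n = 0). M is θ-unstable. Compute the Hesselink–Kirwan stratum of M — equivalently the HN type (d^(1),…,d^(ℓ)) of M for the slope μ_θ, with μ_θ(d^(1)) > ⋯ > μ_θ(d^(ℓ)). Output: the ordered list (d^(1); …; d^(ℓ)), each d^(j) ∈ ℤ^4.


Barcode: M ≅ I[1,1]^3, I[1,3], I[4,4]^2. HN layers by μ_θ (2 steps, strictly decreasing):
  μ^(1)=1; μ^(2)=-3

((3, 0, 1, 2); (1, 1, 0, 0))


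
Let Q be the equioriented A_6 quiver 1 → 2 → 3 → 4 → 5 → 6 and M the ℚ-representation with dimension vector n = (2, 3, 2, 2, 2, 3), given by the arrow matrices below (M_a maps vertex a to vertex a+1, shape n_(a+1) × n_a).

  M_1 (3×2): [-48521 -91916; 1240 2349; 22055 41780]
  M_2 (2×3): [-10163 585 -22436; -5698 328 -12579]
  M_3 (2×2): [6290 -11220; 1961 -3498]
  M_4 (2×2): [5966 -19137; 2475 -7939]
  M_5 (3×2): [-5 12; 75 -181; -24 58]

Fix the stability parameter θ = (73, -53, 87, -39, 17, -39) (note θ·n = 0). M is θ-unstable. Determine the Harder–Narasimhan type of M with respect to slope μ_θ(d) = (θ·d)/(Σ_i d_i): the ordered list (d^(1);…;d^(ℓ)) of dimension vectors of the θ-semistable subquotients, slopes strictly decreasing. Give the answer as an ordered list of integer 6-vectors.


Interval decomposition of M: I[1,3], I[1,6], I[2,2], I[4,6], I[6,6].
HN type (ℓ=6): μ^(1)=87; μ^(2)=10; μ^(3)=23/3; μ^(4)=-11; μ^(5)=-39; μ^(6)=-53

((0, 0, 1, 0, 0, 0); (1, 1, 0, 0, 0, 0); (1, 1, 1, 1, 1, 1); (0, 0, 0, 0, 1, 1); (0, 0, 0, 1, 0, 1); (0, 1, 0, 0, 0, 0))


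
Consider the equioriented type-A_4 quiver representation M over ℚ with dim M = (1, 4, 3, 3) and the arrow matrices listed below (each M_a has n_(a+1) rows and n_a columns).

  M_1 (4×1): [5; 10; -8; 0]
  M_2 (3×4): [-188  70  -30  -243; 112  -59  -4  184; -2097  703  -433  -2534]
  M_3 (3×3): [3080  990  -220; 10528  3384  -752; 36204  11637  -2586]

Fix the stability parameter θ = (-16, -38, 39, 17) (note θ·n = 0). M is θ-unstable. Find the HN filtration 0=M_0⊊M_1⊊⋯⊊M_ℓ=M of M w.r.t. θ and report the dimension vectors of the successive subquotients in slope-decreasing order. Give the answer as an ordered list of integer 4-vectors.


Barcode: M ≅ I[1,3], I[2,2], I[2,3], I[2,4], I[4,4]^2. HN layers by μ_θ (5 steps, strictly decreasing):
  μ^(1)=39; μ^(2)=28; μ^(3)=17; μ^(4)=-27; μ^(5)=-38

((0, 0, 2, 0); (0, 0, 1, 1); (0, 0, 0, 2); (1, 1, 0, 0); (0, 3, 0, 0))


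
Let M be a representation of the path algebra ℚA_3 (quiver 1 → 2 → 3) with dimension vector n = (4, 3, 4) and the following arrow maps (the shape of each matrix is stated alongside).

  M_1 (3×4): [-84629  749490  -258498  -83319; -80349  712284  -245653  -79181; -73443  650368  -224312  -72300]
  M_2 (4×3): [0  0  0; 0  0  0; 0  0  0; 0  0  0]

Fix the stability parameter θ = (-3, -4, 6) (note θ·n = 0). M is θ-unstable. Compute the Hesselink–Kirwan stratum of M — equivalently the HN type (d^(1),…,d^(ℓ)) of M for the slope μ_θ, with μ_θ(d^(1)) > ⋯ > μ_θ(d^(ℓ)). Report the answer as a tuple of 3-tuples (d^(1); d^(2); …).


Barcode: M ≅ I[1,1], I[1,2]^3, I[3,3]^4. HN layers by μ_θ (3 steps, strictly decreasing):
  μ^(1)=6; μ^(2)=-3; μ^(3)=-7/2

((0, 0, 4); (1, 0, 0); (3, 3, 0))


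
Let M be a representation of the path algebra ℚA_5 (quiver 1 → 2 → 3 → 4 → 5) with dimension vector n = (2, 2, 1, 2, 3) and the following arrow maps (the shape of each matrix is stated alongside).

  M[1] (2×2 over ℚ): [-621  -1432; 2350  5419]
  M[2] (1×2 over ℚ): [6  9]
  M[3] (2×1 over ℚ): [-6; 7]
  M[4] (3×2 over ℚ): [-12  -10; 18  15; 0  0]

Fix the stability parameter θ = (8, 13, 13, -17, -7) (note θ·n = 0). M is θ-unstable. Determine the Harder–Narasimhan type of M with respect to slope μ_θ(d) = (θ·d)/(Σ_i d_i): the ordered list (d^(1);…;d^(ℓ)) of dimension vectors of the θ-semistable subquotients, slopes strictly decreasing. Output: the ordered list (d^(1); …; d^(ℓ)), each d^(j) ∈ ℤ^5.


Via rank(M_{q-1}∘⋯∘M_p): M ≅ I[1,2], I[1,5], I[4,4], I[5,5]^2.
μ_θ-semistable layers: μ^(1)=13; μ^(2)=8; μ^(3)=2; μ^(4)=-7; μ^(5)=-17

((0, 1, 0, 0, 0); (1, 0, 0, 0, 0); (1, 1, 1, 1, 1); (0, 0, 0, 0, 2); (0, 0, 0, 1, 0))


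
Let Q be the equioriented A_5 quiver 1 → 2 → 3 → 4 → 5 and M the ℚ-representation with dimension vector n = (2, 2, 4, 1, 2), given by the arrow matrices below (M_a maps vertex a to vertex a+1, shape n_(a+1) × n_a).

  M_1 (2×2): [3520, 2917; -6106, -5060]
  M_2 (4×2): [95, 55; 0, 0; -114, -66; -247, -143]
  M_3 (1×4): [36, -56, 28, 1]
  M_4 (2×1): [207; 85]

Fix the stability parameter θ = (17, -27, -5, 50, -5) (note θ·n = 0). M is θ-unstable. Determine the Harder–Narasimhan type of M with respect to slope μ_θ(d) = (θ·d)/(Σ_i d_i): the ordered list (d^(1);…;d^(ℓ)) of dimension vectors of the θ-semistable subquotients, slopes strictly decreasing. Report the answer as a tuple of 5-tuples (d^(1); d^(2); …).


Via rank(M_{q-1}∘⋯∘M_p): M ≅ I[1,2], I[1,5], I[3,3]^3, I[5,5].
μ_θ-semistable layers: μ^(1)=45/2; μ^(2)=-5

((0, 0, 0, 1, 1); (2, 2, 4, 0, 1))


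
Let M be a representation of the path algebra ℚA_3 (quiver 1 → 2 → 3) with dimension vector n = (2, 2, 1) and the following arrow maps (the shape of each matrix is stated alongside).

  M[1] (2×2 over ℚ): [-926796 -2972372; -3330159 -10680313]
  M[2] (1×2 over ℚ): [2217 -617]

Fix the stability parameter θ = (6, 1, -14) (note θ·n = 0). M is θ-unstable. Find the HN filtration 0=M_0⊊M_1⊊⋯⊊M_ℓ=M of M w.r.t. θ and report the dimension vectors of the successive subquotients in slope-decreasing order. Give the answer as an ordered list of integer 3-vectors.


Barcode: M ≅ I[1,1], I[1,3], I[2,2]. HN layers by μ_θ (3 steps, strictly decreasing):
  μ^(1)=6; μ^(2)=1; μ^(3)=-7/3

((1, 0, 0); (0, 1, 0); (1, 1, 1))


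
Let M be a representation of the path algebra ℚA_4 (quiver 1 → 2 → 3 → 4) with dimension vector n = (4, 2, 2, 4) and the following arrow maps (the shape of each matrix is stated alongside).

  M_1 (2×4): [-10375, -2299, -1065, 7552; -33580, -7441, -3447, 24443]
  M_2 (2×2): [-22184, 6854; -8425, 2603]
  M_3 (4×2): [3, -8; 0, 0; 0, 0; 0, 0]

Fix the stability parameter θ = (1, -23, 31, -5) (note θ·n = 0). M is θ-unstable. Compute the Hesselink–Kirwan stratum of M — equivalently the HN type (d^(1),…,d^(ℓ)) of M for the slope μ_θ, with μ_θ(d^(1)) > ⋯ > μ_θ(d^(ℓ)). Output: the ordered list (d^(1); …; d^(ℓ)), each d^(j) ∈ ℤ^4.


Barcode: M ≅ I[1,1]^2, I[1,3], I[1,4], I[4,4]^3. HN layers by μ_θ (5 steps, strictly decreasing):
  μ^(1)=31; μ^(2)=13; μ^(3)=1; μ^(4)=-5; μ^(5)=-11

((0, 0, 1, 0); (0, 0, 1, 1); (2, 0, 0, 0); (0, 0, 0, 3); (2, 2, 0, 0))


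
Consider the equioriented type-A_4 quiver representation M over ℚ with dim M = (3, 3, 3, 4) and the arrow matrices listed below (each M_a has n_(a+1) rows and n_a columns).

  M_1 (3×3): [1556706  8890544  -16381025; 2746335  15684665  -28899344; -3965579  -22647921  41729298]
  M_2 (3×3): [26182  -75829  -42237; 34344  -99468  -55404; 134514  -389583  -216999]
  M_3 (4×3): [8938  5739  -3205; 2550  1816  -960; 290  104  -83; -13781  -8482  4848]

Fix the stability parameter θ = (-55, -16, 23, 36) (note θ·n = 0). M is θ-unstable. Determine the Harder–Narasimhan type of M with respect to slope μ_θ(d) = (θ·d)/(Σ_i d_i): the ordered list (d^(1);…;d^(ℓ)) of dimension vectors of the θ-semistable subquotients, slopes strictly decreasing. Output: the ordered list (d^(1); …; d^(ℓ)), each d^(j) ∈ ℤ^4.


Barcode: M ≅ I[1,1], I[1,2]^2, I[2,4], I[3,4]^2, I[4,4]. HN layers by μ_θ (4 steps, strictly decreasing):
  μ^(1)=36; μ^(2)=23; μ^(3)=-16; μ^(4)=-55

((0, 0, 0, 4); (0, 0, 3, 0); (0, 3, 0, 0); (3, 0, 0, 0))


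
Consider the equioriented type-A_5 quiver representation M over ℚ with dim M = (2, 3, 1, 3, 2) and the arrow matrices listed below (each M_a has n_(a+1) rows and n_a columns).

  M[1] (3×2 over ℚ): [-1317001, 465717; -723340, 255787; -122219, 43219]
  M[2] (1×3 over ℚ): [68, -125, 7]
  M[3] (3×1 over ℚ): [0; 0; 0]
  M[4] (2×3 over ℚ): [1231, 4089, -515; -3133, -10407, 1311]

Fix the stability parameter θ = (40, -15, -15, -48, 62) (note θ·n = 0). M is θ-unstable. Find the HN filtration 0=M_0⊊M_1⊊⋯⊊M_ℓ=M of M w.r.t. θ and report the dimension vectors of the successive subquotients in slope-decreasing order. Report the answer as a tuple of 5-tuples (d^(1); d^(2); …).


Barcode: M ≅ I[1,2], I[1,3], I[2,2], I[4,4], I[4,5]^2. HN layers by μ_θ (5 steps, strictly decreasing):
  μ^(1)=62; μ^(2)=25/2; μ^(3)=10/3; μ^(4)=-15; μ^(5)=-48

((0, 0, 0, 0, 2); (1, 1, 0, 0, 0); (1, 1, 1, 0, 0); (0, 1, 0, 0, 0); (0, 0, 0, 3, 0))


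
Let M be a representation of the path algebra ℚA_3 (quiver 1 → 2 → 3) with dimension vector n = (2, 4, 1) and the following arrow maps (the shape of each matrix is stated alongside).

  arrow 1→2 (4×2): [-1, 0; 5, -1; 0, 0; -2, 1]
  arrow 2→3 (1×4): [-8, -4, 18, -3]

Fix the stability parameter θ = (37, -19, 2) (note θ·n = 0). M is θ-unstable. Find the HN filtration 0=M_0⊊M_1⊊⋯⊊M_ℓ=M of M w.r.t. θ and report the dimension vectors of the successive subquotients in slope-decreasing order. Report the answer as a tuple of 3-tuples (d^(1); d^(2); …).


Interval decomposition of M: I[1,2], I[1,3], I[2,2]^2.
HN type (ℓ=3): μ^(1)=9; μ^(2)=20/3; μ^(3)=-19

((1, 1, 0); (1, 1, 1); (0, 2, 0))


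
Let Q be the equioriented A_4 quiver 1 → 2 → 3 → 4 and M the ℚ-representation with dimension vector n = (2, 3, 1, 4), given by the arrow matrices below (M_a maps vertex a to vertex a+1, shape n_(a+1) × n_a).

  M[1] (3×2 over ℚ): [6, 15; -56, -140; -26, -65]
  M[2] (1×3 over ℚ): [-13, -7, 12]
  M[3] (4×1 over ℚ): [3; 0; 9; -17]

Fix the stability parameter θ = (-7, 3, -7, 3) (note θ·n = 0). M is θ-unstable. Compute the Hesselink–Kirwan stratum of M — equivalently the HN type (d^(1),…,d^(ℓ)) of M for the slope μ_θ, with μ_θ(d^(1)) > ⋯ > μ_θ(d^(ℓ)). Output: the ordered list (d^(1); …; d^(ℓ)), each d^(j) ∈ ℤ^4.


Barcode: M ≅ I[1,1], I[1,4], I[2,2]^2, I[4,4]^3. HN layers by μ_θ (3 steps, strictly decreasing):
  μ^(1)=3; μ^(2)=-2; μ^(3)=-7

((0, 2, 0, 4); (0, 1, 1, 0); (2, 0, 0, 0))


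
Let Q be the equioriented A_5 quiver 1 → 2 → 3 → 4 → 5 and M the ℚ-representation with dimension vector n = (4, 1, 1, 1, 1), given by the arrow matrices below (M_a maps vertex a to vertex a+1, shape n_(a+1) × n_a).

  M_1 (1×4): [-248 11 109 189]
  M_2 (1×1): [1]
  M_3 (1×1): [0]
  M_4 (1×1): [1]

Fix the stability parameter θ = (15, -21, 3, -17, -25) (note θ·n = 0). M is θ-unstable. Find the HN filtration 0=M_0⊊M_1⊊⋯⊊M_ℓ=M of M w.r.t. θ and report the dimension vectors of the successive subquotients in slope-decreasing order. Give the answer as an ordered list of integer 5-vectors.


Via rank(M_{q-1}∘⋯∘M_p): M ≅ I[1,1]^3, I[1,3], I[4,5].
μ_θ-semistable layers: μ^(1)=15; μ^(2)=3; μ^(3)=-3; μ^(4)=-21

((3, 0, 0, 0, 0); (0, 0, 1, 0, 0); (1, 1, 0, 0, 0); (0, 0, 0, 1, 1))


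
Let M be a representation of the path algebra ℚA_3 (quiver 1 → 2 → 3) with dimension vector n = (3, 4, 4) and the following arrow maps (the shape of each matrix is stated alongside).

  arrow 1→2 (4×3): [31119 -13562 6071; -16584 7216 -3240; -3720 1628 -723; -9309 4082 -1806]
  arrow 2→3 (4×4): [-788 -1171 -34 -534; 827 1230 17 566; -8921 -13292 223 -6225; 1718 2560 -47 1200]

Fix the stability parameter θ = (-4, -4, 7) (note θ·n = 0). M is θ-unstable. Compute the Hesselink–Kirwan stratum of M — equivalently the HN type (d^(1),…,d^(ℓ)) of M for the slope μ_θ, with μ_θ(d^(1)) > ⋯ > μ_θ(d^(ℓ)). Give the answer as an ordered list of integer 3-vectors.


Interval decomposition of M: I[1,1], I[1,3]^2, I[2,3]^2.
HN type (ℓ=2): μ^(1)=7; μ^(2)=-4

((0, 0, 4); (3, 4, 0))


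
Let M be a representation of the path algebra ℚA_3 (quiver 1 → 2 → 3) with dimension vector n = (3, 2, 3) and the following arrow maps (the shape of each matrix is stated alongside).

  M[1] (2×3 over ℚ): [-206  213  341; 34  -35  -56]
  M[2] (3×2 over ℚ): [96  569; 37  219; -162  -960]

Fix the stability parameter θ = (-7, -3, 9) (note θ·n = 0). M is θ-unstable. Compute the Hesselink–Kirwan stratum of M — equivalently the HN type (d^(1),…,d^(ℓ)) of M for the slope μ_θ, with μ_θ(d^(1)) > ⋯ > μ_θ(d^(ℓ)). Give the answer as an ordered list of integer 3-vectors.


Interval decomposition of M: I[1,1], I[1,3]^2, I[3,3].
HN type (ℓ=3): μ^(1)=9; μ^(2)=-3; μ^(3)=-7

((0, 0, 3); (0, 2, 0); (3, 0, 0))


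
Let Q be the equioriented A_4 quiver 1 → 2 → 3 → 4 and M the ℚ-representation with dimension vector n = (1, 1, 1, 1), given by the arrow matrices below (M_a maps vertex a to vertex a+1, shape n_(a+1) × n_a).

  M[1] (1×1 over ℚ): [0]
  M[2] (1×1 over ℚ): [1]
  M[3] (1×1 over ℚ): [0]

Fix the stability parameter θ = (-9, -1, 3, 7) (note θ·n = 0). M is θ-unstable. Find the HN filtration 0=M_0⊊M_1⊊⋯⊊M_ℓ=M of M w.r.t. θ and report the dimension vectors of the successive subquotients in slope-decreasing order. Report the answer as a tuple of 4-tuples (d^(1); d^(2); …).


Barcode: M ≅ I[1,1], I[2,3], I[4,4]. HN layers by μ_θ (4 steps, strictly decreasing):
  μ^(1)=7; μ^(2)=3; μ^(3)=-1; μ^(4)=-9

((0, 0, 0, 1); (0, 0, 1, 0); (0, 1, 0, 0); (1, 0, 0, 0))


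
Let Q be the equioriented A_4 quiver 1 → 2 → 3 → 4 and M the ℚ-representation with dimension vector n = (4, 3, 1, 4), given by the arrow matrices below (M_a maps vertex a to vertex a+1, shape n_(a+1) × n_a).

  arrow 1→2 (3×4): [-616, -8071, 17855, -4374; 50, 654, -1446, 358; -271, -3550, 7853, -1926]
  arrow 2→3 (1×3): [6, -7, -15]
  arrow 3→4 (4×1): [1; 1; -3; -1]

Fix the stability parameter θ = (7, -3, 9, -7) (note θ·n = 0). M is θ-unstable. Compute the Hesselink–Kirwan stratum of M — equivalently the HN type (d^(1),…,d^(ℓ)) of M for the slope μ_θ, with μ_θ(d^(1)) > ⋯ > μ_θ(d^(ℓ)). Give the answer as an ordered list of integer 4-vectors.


Barcode: M ≅ I[1,1], I[1,2]^2, I[1,4], I[4,4]^3. HN layers by μ_θ (4 steps, strictly decreasing):
  μ^(1)=7; μ^(2)=2; μ^(3)=3/2; μ^(4)=-7

((1, 0, 0, 0); (2, 2, 0, 0); (1, 1, 1, 1); (0, 0, 0, 3))


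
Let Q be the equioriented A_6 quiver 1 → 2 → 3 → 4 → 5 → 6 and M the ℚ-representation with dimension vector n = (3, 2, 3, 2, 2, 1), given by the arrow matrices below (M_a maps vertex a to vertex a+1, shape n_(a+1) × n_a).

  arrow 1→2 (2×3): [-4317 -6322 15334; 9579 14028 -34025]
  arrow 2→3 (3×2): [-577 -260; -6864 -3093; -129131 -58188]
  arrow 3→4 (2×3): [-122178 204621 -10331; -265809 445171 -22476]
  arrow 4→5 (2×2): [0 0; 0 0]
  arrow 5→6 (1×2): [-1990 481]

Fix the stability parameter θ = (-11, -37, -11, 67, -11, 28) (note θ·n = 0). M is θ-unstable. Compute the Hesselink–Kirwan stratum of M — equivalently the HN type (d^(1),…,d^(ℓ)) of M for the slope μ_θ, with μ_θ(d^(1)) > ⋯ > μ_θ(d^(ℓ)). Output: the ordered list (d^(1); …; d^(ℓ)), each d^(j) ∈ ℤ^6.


Via rank(M_{q-1}∘⋯∘M_p): M ≅ I[1,1], I[1,3], I[1,4], I[3,4], I[5,5], I[5,6].
μ_θ-semistable layers: μ^(1)=67; μ^(2)=28; μ^(3)=-11; μ^(4)=-24

((0, 0, 0, 2, 0, 0); (0, 0, 0, 0, 0, 1); (1, 0, 3, 0, 2, 0); (2, 2, 0, 0, 0, 0))


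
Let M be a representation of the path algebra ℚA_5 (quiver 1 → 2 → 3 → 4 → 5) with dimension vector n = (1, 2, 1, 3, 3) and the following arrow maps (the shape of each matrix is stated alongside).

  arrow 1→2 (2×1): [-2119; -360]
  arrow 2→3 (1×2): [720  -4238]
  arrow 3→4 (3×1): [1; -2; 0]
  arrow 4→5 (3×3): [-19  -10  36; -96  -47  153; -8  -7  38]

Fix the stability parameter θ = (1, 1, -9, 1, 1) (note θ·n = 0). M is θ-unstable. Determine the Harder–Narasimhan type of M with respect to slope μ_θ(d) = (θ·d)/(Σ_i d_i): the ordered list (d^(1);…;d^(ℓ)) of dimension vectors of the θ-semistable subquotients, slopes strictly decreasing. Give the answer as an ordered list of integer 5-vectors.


Interval decomposition of M: I[1,2], I[2,5], I[4,5]^2.
HN type (ℓ=2): μ^(1)=1; μ^(2)=-4

((1, 1, 0, 3, 3); (0, 1, 1, 0, 0))


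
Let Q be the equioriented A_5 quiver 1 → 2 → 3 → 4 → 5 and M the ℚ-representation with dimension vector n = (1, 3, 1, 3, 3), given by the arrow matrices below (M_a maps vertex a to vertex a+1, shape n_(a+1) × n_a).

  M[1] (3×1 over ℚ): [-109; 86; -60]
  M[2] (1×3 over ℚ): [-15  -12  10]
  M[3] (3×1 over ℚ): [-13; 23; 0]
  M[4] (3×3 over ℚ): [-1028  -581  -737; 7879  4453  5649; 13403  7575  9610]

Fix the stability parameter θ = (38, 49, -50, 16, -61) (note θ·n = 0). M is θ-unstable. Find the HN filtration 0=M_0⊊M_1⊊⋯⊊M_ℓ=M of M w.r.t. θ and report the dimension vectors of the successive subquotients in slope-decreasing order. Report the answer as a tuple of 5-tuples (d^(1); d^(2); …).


Barcode: M ≅ I[1,5], I[2,2]^2, I[4,5]^2. HN layers by μ_θ (3 steps, strictly decreasing):
  μ^(1)=49; μ^(2)=-8/5; μ^(3)=-45/2

((0, 2, 0, 0, 0); (1, 1, 1, 1, 1); (0, 0, 0, 2, 2))


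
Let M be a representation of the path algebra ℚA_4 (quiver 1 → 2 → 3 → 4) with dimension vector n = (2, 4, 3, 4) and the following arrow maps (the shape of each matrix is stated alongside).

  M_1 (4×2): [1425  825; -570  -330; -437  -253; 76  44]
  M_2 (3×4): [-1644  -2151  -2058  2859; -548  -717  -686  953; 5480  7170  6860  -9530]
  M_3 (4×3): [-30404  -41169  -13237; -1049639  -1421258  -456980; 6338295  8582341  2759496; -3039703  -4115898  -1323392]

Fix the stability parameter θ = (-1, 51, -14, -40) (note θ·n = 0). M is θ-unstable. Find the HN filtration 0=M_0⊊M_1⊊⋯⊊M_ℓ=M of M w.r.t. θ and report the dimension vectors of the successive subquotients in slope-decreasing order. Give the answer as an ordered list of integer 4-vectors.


Barcode: M ≅ I[1,1], I[1,2], I[2,2]^2, I[2,4], I[3,4]^2, I[4,4]. HN layers by μ_θ (4 steps, strictly decreasing):
  μ^(1)=51; μ^(2)=-1; μ^(3)=-27; μ^(4)=-40

((0, 3, 0, 0); (2, 1, 1, 1); (0, 0, 2, 2); (0, 0, 0, 1))
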